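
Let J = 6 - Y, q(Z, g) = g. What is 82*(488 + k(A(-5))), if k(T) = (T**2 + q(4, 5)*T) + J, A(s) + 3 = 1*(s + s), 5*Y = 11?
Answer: 244278/5 ≈ 48856.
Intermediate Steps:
Y = 11/5 (Y = (1/5)*11 = 11/5 ≈ 2.2000)
A(s) = -3 + 2*s (A(s) = -3 + 1*(s + s) = -3 + 1*(2*s) = -3 + 2*s)
J = 19/5 (J = 6 - 1*11/5 = 6 - 11/5 = 19/5 ≈ 3.8000)
k(T) = 19/5 + T**2 + 5*T (k(T) = (T**2 + 5*T) + 19/5 = 19/5 + T**2 + 5*T)
82*(488 + k(A(-5))) = 82*(488 + (19/5 + (-3 + 2*(-5))**2 + 5*(-3 + 2*(-5)))) = 82*(488 + (19/5 + (-3 - 10)**2 + 5*(-3 - 10))) = 82*(488 + (19/5 + (-13)**2 + 5*(-13))) = 82*(488 + (19/5 + 169 - 65)) = 82*(488 + 539/5) = 82*(2979/5) = 244278/5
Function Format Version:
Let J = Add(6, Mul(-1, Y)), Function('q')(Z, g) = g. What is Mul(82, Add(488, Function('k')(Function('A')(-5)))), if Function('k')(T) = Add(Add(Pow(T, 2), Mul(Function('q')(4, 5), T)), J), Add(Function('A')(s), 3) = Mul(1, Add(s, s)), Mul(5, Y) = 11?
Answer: Rational(244278, 5) ≈ 48856.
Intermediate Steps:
Y = Rational(11, 5) (Y = Mul(Rational(1, 5), 11) = Rational(11, 5) ≈ 2.2000)
Function('A')(s) = Add(-3, Mul(2, s)) (Function('A')(s) = Add(-3, Mul(1, Add(s, s))) = Add(-3, Mul(1, Mul(2, s))) = Add(-3, Mul(2, s)))
J = Rational(19, 5) (J = Add(6, Mul(-1, Rational(11, 5))) = Add(6, Rational(-11, 5)) = Rational(19, 5) ≈ 3.8000)
Function('k')(T) = Add(Rational(19, 5), Pow(T, 2), Mul(5, T)) (Function('k')(T) = Add(Add(Pow(T, 2), Mul(5, T)), Rational(19, 5)) = Add(Rational(19, 5), Pow(T, 2), Mul(5, T)))
Mul(82, Add(488, Function('k')(Function('A')(-5)))) = Mul(82, Add(488, Add(Rational(19, 5), Pow(Add(-3, Mul(2, -5)), 2), Mul(5, Add(-3, Mul(2, -5)))))) = Mul(82, Add(488, Add(Rational(19, 5), Pow(Add(-3, -10), 2), Mul(5, Add(-3, -10))))) = Mul(82, Add(488, Add(Rational(19, 5), Pow(-13, 2), Mul(5, -13)))) = Mul(82, Add(488, Add(Rational(19, 5), 169, -65))) = Mul(82, Add(488, Rational(539, 5))) = Mul(82, Rational(2979, 5)) = Rational(244278, 5)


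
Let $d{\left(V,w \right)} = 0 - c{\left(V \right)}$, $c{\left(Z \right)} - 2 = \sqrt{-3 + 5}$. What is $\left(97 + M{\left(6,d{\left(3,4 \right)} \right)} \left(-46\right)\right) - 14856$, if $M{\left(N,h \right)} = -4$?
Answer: $-14575$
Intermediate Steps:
$c{\left(Z \right)} = 2 + \sqrt{2}$ ($c{\left(Z \right)} = 2 + \sqrt{-3 + 5} = 2 + \sqrt{2}$)
$d{\left(V,w \right)} = -2 - \sqrt{2}$ ($d{\left(V,w \right)} = 0 - \left(2 + \sqrt{2}\right) = -2 - \sqrt{2}$)
$\left(97 + M{\left(6,d{\left(3,4 \right)} \right)} \left(-46\right)\right) - 14856 = \left(97 - -184\right) - 14856 = \left(97 + 184\right) - 14856 = 281 - 14856 = -14575$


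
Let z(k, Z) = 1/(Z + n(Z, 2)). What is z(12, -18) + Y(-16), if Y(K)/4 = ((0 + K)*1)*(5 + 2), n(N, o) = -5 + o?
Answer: -9409/21 ≈ -448.05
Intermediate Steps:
z(k, Z) = 1/(-3 + Z) (z(k, Z) = 1/(Z + (-5 + 2)) = 1/(Z - 3) = 1/(-3 + Z))
Y(K) = 28*K (Y(K) = 4*(((0 + K)*1)*(5 + 2)) = 4*((K*1)*7) = 4*(K*7) = 4*(7*K) = 28*K)
z(12, -18) + Y(-16) = 1/(-3 - 18) + 28*(-16) = 1/(-21) - 448 = -1/21 - 448 = -9409/21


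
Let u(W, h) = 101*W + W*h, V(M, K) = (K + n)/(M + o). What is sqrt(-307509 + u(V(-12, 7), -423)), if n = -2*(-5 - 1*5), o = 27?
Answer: I*sqrt(7702215)/5 ≈ 555.06*I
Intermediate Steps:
n = 20 (n = -2*(-5 - 5) = -2*(-10) = 20)
V(M, K) = (20 + K)/(27 + M) (V(M, K) = (K + 20)/(M + 27) = (20 + K)/(27 + M))
sqrt(-307509 + u(V(-12, 7), -423)) = sqrt(-307509 + ((20 + 7)/(27 - 12))*(101 - 423)) = sqrt(-307509 + (27/15)*(-322)) = sqrt(-307509 + ((1/15)*27)*(-322)) = sqrt(-307509 + (9/5)*(-322)) = sqrt(-307509 - 2898/5) = sqrt(-1540443/5) = I*sqrt(7702215)/5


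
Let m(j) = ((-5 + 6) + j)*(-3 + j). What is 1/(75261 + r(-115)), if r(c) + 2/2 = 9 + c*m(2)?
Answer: 1/75614 ≈ 1.3225e-5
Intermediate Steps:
m(j) = (1 + j)*(-3 + j)
r(c) = 8 - 3*c (r(c) = -1 + (9 + c*(-3 + 2² - 2*2)) = -1 + (9 + c*(-3 + 4 - 4)) = -1 + (9 + c*(-3)) = -1 + (9 - 3*c) = 8 - 3*c)
1/(75261 + r(-115)) = 1/(75261 + (8 - 3*(-115))) = 1/(75261 + (8 + 345)) = 1/(75261 + 353) = 1/75614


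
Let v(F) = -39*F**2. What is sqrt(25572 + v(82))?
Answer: 6*I*sqrt(6574) ≈ 486.48*I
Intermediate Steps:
sqrt(25572 + v(82)) = sqrt(25572 - 39*82**2) = sqrt(25572 - 39*6724) = sqrt(25572 - 262236) = sqrt(-236664) = 6*I*sqrt(6574)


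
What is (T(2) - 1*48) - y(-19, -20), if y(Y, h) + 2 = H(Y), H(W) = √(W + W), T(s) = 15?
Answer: -31 - I*√38 ≈ -31.0 - 6.1644*I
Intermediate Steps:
H(W) = √2*√W (H(W) = √(2*W) = √2*√W)
y(Y, h) = -2 + √2*√Y
(T(2) - 1*48) - y(-19, -20) = (15 - 1*48) - (-2 + √2*√(-19)) = (15 - 48) - (-2 + √2*(I*√19)) = -33 - (-2 + I*√38) = -33 + (2 - I*√38) = -31 - I*√38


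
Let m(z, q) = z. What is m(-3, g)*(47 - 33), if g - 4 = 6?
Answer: -42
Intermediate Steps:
g = 10 (g = 4 + 6 = 10)
m(-3, g)*(47 - 33) = -3*(47 - 33) = -3*14 = -42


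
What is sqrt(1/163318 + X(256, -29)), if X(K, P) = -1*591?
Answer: I*sqrt(15763606388966)/163318 ≈ 24.31*I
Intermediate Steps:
X(K, P) = -591
sqrt(1/163318 + X(256, -29)) = sqrt(1/163318 - 591) = sqrt(-96520937/163318) = I*sqrt(15763606388966)/163318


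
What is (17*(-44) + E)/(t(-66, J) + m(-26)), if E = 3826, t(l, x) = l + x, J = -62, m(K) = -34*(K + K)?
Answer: 1539/820 ≈ 1.8768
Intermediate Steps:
m(K) = -68*K
(17*(-44) + E)/(t(-66, J) + m(-26)) = (17*(-44) + 3826)/((-66 - 62) - 68*(-26)) = (-748 + 3826)/(-128 + 1768) = 3078/1640 = 3078*(1/1640) = 1539/820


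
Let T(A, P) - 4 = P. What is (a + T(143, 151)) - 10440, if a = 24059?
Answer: 13774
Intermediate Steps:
T(A, P) = 4 + P
(a + T(143, 151)) - 10440 = (24059 + (4 + 151)) - 10440 = (24059 + 155) - 10440 = 24214 - 10440 = 13774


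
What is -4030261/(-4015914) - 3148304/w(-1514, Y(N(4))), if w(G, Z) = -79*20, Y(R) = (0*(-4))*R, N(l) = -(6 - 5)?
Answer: 3162421480559/1586286030 ≈ 1993.6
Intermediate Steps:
N(l) = -1 (N(l) = -1*1 = -1)
Y(R) = 0 (Y(R) = 0*R = 0)
w(G, Z) = -1580
-4030261/(-4015914) - 3148304/w(-1514, Y(N(4))) = -4030261/(-4015914) - 3148304/(-1580) = -4030261*(-1/4015914) - 3148304*(-1/1580) = 4030261/4015914 + 787076/395 = 3162421480559/1586286030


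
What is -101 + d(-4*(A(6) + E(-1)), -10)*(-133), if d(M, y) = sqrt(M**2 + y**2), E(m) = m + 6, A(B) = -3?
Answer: -101 - 266*sqrt(41) ≈ -1804.2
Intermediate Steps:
E(m) = 6 + m
-101 + d(-4*(A(6) + E(-1)), -10)*(-133) = -101 + sqrt((-4*(-3 + (6 - 1)))**2 + (-10)**2)*(-133) = -101 + sqrt((-4*(-3 + 5))**2 + 100)*(-133) = -101 + sqrt((-4*2)**2 + 100)*(-133) = -101 + sqrt((-8)**2 + 100)*(-133) = -101 + sqrt(64 + 100)*(-133) = -101 + sqrt(164)*(-133) = -101 + (2*sqrt(41))*(-133) = -101 - 266*sqrt(41)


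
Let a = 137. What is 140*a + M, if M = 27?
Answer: 19207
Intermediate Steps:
140*a + M = 140*137 + 27 = 19180 + 27 = 19207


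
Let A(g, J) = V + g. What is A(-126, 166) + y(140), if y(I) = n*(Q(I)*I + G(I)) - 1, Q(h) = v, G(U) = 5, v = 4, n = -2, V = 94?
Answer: -1163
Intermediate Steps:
A(g, J) = 94 + g
Q(h) = 4
y(I) = -11 - 8*I (y(I) = -2*(4*I + 5) - 1 = -2*(5 + 4*I) - 1 = (-10 - 8*I) - 1 = -11 - 8*I)
A(-126, 166) + y(140) = (94 - 126) + (-11 - 8*140) = -32 + (-11 - 1120) = -32 - 1131 = -1163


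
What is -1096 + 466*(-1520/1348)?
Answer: -546432/337 ≈ -1621.5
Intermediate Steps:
-1096 + 466*(-1520/1348) = -1096 + 466*(-1520*1/1348) = -1096 + 466*(-380/337) = -1096 - 177080/337 = -546432/337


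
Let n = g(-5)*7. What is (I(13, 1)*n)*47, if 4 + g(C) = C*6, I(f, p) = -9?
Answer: 100674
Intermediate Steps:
g(C) = -4 + 6*C (g(C) = -4 + C*6 = -4 + 6*C)
n = -238 (n = (-4 + 6*(-5))*7 = (-4 - 30)*7 = -34*7 = -238)
(I(13, 1)*n)*47 = -9*(-238)*47 = 2142*47 = 100674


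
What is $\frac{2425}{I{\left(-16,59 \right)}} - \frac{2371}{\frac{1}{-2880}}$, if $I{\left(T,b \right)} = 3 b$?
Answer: $\frac{1208643385}{177} \approx 6.8285 \cdot 10^{6}$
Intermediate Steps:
$\frac{2425}{I{\left(-16,59 \right)}} - \frac{2371}{\frac{1}{-2880}} = \frac{2425}{3 \cdot 59} - \frac{2371}{\frac{1}{-2880}} = \frac{2425}{177} - \frac{2371}{- \frac{1}{2880}} = 2425 \cdot \frac{1}{177} - -6828480 = \frac{2425}{177} + 6828480 = \frac{1208643385}{177}$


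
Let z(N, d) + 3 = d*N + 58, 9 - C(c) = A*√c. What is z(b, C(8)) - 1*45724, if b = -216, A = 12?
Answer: -47613 + 5184*√2 ≈ -40282.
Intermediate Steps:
C(c) = 9 - 12*√c
z(N, d) = 55 + N*d (z(N, d) = -3 + (d*N + 58) = -3 + (N*d + 58) = -3 + (58 + N*d) = 55 + N*d)
z(b, C(8)) - 1*45724 = (55 - 216*(9 - 24*√2)) - 1*45724 = (55 - 216*(9 - 24*√2)) - 45724 = (55 + (-1944 + 5184*√2)) - 45724 = (-1889 + 5184*√2) - 45724 = -47613 + 5184*√2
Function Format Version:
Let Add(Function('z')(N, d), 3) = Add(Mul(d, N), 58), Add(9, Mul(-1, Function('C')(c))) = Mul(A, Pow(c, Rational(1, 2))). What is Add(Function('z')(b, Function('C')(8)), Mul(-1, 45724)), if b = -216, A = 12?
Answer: Add(-47613, Mul(5184, Pow(2, Rational(1, 2)))) ≈ -40282.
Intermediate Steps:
Function('C')(c) = Add(9, Mul(-12, Pow(c, Rational(1, 2)))) (Function('C')(c) = Add(9, Mul(-1, Mul(12, Pow(c, Rational(1, 2))))) = Add(9, Mul(-12, Pow(c, Rational(1, 2)))))
Function('z')(N, d) = Add(55, Mul(N, d)) (Function('z')(N, d) = Add(-3, Add(Mul(d, N), 58)) = Add(-3, Add(Mul(N, d), 58)) = Add(-3, Add(58, Mul(N, d))) = Add(55, Mul(N, d)))
Add(Function('z')(b, Function('C')(8)), Mul(-1, 45724)) = Add(Add(55, Mul(-216, Add(9, Mul(-12, Pow(8, Rational(1, 2)))))), Mul(-1, 45724)) = Add(Add(55, Mul(-216, Add(9, Mul(-12, Mul(2, Pow(2, Rational(1, 2))))))), -45724) = Add(Add(55, Mul(-216, Add(9, Mul(-24, Pow(2, Rational(1, 2)))))), -45724) = Add(Add(55, Add(-1944, Mul(5184, Pow(2, Rational(1, 2))))), -45724) = Add(Add(-1889, Mul(5184, Pow(2, Rational(1, 2)))), -45724) = Add(-47613, Mul(5184, Pow(2, Rational(1, 2))))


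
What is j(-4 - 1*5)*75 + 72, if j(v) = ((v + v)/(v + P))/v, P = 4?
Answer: 42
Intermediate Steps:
j(v) = 2/(4 + v) (j(v) = ((v + v)/(v + 4))/v = ((2*v)/(4 + v))/v = (2*v/(4 + v))/v = 2/(4 + v))
j(-4 - 1*5)*75 + 72 = (2/(4 + (-4 - 1*5)))*75 + 72 = (2/(4 + (-4 - 5)))*75 + 72 = (2/(4 - 9))*75 + 72 = (2/(-5))*75 + 72 = (2*(-⅕))*75 + 72 = -⅖*75 + 72 = -30 + 72 = 42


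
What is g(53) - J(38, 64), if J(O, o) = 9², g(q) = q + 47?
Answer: 19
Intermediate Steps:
g(q) = 47 + q
J(O, o) = 81
g(53) - J(38, 64) = (47 + 53) - 1*81 = 100 - 81 = 19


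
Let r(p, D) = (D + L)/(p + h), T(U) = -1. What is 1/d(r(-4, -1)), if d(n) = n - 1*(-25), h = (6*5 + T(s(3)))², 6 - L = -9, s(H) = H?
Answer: 837/20939 ≈ 0.039973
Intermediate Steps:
L = 15 (L = 6 - 1*(-9) = 6 + 9 = 15)
h = 841 (h = (6*5 - 1)² = (30 - 1)² = 29² = 841)
r(p, D) = (15 + D)/(841 + p) (r(p, D) = (D + 15)/(p + 841) = (15 + D)/(841 + p))
d(n) = 25 + n (d(n) = n + 25 = 25 + n)
1/d(r(-4, -1)) = 1/(25 + (15 - 1)/(841 - 4)) = 1/(25 + 14/837) = 1/(20939/837) = 837/20939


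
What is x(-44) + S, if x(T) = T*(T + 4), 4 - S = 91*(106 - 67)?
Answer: -1785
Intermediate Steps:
S = -3545 (S = 4 - 91*(106 - 67) = 4 - 91*39 = 4 - 1*3549 = 4 - 3549 = -3545)
x(T) = T*(4 + T)
x(-44) + S = -44*(4 - 44) - 3545 = -44*(-40) - 3545 = 1760 - 3545 = -1785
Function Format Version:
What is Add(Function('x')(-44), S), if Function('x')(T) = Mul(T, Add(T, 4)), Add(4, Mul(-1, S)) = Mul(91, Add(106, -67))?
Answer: -1785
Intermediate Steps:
S = -3545 (S = Add(4, Mul(-1, Mul(91, Add(106, -67)))) = Add(4, Mul(-1, Mul(91, 39))) = Add(4, Mul(-1, 3549)) = Add(4, -3549) = -3545)
Function('x')(T) = Mul(T, Add(4, T))
Add(Function('x')(-44), S) = Add(Mul(-44, Add(4, -44)), -3545) = Add(Mul(-44, -40), -3545) = Add(1760, -3545) = -1785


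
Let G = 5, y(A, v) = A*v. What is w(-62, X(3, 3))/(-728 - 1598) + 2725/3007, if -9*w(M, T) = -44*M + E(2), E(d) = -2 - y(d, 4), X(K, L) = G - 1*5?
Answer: 3623232/3497141 ≈ 1.0361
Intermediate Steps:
X(K, L) = 0 (X(K, L) = 5 - 1*5 = 5 - 5 = 0)
E(d) = -2 - 4*d (E(d) = -2 - d*4 = -2 - 4*d)
w(M, T) = 10/9 + 44*M/9 (w(M, T) = -(-44*M + (-2 - 4*2))/9 = -(-44*M + (-2 - 8))/9 = -(-44*M - 10)/9 = -(-10 - 44*M)/9 = 10/9 + 44*M/9)
w(-62, X(3, 3))/(-728 - 1598) + 2725/3007 = (10/9 + (44/9)*(-62))/(-728 - 1598) + 2725/3007 = (10/9 - 2728/9)/(-2326) + 2725*(1/3007) = -302*(-1/2326) + 2725/3007 = 151/1163 + 2725/3007 = 3623232/3497141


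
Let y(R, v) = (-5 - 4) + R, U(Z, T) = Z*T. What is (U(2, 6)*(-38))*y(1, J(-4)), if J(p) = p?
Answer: 3648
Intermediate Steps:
U(Z, T) = T*Z
y(R, v) = -9 + R
(U(2, 6)*(-38))*y(1, J(-4)) = ((6*2)*(-38))*(-9 + 1) = (12*(-38))*(-8) = -456*(-8) = 3648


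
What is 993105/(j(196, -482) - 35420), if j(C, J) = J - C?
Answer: -993105/36098 ≈ -27.511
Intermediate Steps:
993105/(j(196, -482) - 35420) = 993105/((-482 - 1*196) - 35420) = 993105/((-482 - 196) - 35420) = 993105/(-678 - 35420) = 993105/(-36098) = 993105*(-1/36098) = -993105/36098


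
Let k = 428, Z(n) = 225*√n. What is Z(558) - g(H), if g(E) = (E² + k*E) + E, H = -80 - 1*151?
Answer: 45738 + 675*√62 ≈ 51053.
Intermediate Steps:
H = -231 (H = -80 - 151 = -231)
g(E) = E² + 429*E (g(E) = (E² + 428*E) + E = E² + 429*E)
Z(558) - g(H) = 225*√558 - (-231)*(429 - 231) = 225*(3*√62) - (-231)*198 = 675*√62 - 1*(-45738) = 675*√62 + 45738 = 45738 + 675*√62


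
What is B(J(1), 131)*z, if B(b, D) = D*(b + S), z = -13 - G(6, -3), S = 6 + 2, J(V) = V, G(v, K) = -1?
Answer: -14148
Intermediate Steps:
S = 8
z = -12 (z = -13 - 1*(-1) = -13 + 1 = -12)
B(b, D) = D*(8 + b) (B(b, D) = D*(b + 8) = D*(8 + b))
B(J(1), 131)*z = (131*(8 + 1))*(-12) = (131*9)*(-12) = 1179*(-12) = -14148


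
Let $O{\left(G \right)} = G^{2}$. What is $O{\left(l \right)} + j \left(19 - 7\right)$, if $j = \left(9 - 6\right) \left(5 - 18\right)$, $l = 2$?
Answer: $-464$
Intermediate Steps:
$j = -39$ ($j = 3 \left(-13\right) = -39$)
$O{\left(l \right)} + j \left(19 - 7\right) = 2^{2} - 39 \left(19 - 7\right) = 4 - 468 = -464$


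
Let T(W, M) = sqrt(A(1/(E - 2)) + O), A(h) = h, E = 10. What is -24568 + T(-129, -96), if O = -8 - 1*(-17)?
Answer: -24568 + sqrt(146)/4 ≈ -24565.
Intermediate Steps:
O = 9 (O = -8 + 17 = 9)
T(W, M) = sqrt(146)/4 (T(W, M) = sqrt(1/(10 - 2) + 9) = sqrt(1/8 + 9) = sqrt(73/8) = sqrt(146)/4)
-24568 + T(-129, -96) = -24568 + sqrt(146)/4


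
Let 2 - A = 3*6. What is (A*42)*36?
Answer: -24192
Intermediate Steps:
A = -16 (A = 2 - 3*6 = 2 - 1*18 = 2 - 18 = -16)
(A*42)*36 = -16*42*36 = -672*36 = -24192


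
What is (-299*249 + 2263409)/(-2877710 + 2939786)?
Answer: 1094479/31038 ≈ 35.263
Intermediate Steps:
(-299*249 + 2263409)/(-2877710 + 2939786) = (-74451 + 2263409)/62076 = 2188958*(1/62076) = 1094479/31038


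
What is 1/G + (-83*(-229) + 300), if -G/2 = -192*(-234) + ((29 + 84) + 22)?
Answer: 1740062681/90126 ≈ 19307.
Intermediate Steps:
G = -90126 (G = -2*(-192*(-234) + ((29 + 84) + 22)) = -2*(44928 + (113 + 22)) = -2*(44928 + 135) = -2*45063 = -90126)
1/G + (-83*(-229) + 300) = 1/(-90126) + (-83*(-229) + 300) = -1/90126 + (19007 + 300) = -1/90126 + 19307 = 1740062681/90126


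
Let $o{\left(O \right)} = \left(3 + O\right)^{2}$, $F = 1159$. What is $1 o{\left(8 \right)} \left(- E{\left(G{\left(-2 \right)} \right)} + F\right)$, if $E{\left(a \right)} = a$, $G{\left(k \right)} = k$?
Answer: $140481$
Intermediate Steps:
$1 o{\left(8 \right)} \left(- E{\left(G{\left(-2 \right)} \right)} + F\right) = 1 \left(3 + 8\right)^{2} \left(\left(-1\right) \left(-2\right) + 1159\right) = 1 \cdot 11^{2} \left(2 + 1159\right) = 1 \cdot 121 \cdot 1161 = 121 \cdot 1161 = 140481$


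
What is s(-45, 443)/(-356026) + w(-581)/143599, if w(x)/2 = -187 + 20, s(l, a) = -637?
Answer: -27440121/51124977574 ≈ -0.00053673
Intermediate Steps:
w(x) = -334 (w(x) = 2*(-187 + 20) = 2*(-167) = -334)
s(-45, 443)/(-356026) + w(-581)/143599 = -637/(-356026) - 334/143599 = -637*(-1/356026) - 334*1/143599 = 637/356026 - 334/143599 = -27440121/51124977574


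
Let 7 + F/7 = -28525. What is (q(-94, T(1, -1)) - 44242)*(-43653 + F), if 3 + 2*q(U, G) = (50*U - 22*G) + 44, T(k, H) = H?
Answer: 22663509617/2 ≈ 1.1332e+10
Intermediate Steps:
F = -199724 (F = -49 + 7*(-28525) = -49 - 199675 = -199724)
q(U, G) = 41/2 - 11*G + 25*U (q(U, G) = -3/2 + ((50*U - 22*G) + 44)/2 = -3/2 + ((-22*G + 50*U) + 44)/2 = -3/2 + (44 - 22*G + 50*U)/2 = -3/2 + (22 - 11*G + 25*U) = 41/2 - 11*G + 25*U)
(q(-94, T(1, -1)) - 44242)*(-43653 + F) = ((41/2 - 11*(-1) + 25*(-94)) - 44242)*(-43653 - 199724) = ((41/2 + 11 - 2350) - 44242)*(-243377) = (-4637/2 - 44242)*(-243377) = -93121/2*(-243377) = 22663509617/2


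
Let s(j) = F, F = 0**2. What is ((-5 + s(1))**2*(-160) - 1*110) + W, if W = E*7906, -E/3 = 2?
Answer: -51546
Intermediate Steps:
E = -6 (E = -3*2 = -6)
F = 0
s(j) = 0
W = -47436 (W = -6*7906 = -47436)
((-5 + s(1))**2*(-160) - 1*110) + W = ((-5 + 0)**2*(-160) - 1*110) - 47436 = ((-5)**2*(-160) - 110) - 47436 = (25*(-160) - 110) - 47436 = (-4000 - 110) - 47436 = -4110 - 47436 = -51546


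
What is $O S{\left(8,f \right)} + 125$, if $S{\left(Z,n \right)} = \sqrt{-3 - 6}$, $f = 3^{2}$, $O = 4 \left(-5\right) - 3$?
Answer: $125 - 69 i \approx 125.0 - 69.0 i$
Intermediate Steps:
$O = -23$ ($O = -20 - 3 = -23$)
$f = 9$
$S{\left(Z,n \right)} = 3 i$ ($S{\left(Z,n \right)} = \sqrt{-9} = 3 i$)
$O S{\left(8,f \right)} + 125 = - 23 \cdot 3 i + 125 = - 69 i + 125 = 125 - 69 i$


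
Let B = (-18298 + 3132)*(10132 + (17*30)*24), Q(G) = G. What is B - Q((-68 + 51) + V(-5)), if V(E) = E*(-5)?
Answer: -339293760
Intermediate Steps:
V(E) = -5*E
B = -339293752 (B = -15166*(10132 + 510*24) = -15166*(10132 + 12240) = -15166*22372 = -339293752)
B - Q((-68 + 51) + V(-5)) = -339293752 - ((-68 + 51) - 5*(-5)) = -339293752 - (-17 + 25) = -339293752 - 1*8 = -339293752 - 8 = -339293760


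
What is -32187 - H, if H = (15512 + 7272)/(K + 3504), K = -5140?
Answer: -13158787/409 ≈ -32173.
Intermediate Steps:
H = -5696/409 (H = (15512 + 7272)/(-5140 + 3504) = 22784/(-1636) = 22784*(-1/1636) = -5696/409 ≈ -13.927)
-32187 - H = -32187 - 1*(-5696/409) = -32187 + 5696/409 = -13158787/409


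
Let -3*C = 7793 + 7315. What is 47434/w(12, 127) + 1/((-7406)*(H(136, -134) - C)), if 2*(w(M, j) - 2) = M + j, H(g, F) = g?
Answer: 3633807934033/5477447976 ≈ 663.41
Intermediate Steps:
w(M, j) = 2 + M/2 + j/2 (w(M, j) = 2 + (M + j)/2 = 2 + (M/2 + j/2) = 2 + M/2 + j/2)
C = -5036 (C = -(7793 + 7315)/3 = -1/3*15108 = -5036)
47434/w(12, 127) + 1/((-7406)*(H(136, -134) - C)) = 47434/(2 + (1/2)*12 + (1/2)*127) + 1/((-7406)*(136 - 1*(-5036))) = 47434/(2 + 6 + 127/2) - 1/(7406*(136 + 5036)) = 47434/(143/2) - 1/7406/5172 = 47434*(2/143) - 1/7406*1/5172 = 94868/143 - 1/38303832 = 3633807934033/5477447976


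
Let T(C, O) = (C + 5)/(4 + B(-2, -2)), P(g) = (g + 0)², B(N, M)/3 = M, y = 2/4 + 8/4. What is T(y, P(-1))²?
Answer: 225/16 ≈ 14.063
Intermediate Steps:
y = 5/2 (y = 2*(¼) + 8*(¼) = ½ + 2 = 5/2 ≈ 2.5000)
B(N, M) = 3*M
P(g) = g²
T(C, O) = -5/2 - C/2 (T(C, O) = (C + 5)/(4 + 3*(-2)) = (5 + C)/(4 - 6) = (5 + C)/(-2) = (5 + C)*(-½) = -5/2 - C/2)
T(y, P(-1))² = (-5/2 - ½*5/2)² = (-5/2 - 5/4)² = (-15/4)² = 225/16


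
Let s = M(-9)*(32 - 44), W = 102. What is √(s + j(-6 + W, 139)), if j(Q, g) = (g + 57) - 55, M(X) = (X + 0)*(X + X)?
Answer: I*√1803 ≈ 42.462*I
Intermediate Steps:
M(X) = 2*X² (M(X) = X*(2*X) = 2*X²)
s = -1944 (s = (2*(-9)²)*(32 - 44) = (2*81)*(-12) = 162*(-12) = -1944)
j(Q, g) = 2 + g (j(Q, g) = (57 + g) - 55 = 2 + g)
√(s + j(-6 + W, 139)) = √(-1944 + (2 + 139)) = √(-1944 + 141) = √(-1803) = I*√1803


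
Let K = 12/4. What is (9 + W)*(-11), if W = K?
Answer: -132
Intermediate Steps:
K = 3 (K = 12*(¼) = 3)
W = 3
(9 + W)*(-11) = (9 + 3)*(-11) = 12*(-11) = -132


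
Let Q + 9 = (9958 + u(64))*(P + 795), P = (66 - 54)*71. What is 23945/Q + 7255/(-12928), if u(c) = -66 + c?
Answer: -118654468405/211987177344 ≈ -0.55972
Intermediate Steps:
P = 852 (P = 12*71 = 852)
Q = 16397523 (Q = -9 + (9958 + (-66 + 64))*(852 + 795) = -9 + (9958 - 2)*1647 = -9 + 9956*1647 = -9 + 16397532 = 16397523)
23945/Q + 7255/(-12928) = 23945/16397523 + 7255/(-12928) = 23945*(1/16397523) + 7255*(-1/12928) = 23945/16397523 - 7255/12928 = -118654468405/211987177344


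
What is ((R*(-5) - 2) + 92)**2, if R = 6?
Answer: 3600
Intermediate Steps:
((R*(-5) - 2) + 92)**2 = ((6*(-5) - 2) + 92)**2 = ((-30 - 2) + 92)**2 = (-32 + 92)**2 = 60**2 = 3600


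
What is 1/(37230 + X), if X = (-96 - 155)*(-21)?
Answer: 1/42501 ≈ 2.3529e-5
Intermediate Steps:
X = 5271 (X = -251*(-21) = 5271)
1/(37230 + X) = 1/(37230 + 5271) = 1/42501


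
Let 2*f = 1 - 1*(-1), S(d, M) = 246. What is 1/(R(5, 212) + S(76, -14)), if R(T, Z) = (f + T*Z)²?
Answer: 1/1125967 ≈ 8.8813e-7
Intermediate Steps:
f = 1 (f = (1 - 1*(-1))/2 = (1 + 1)/2 = (½)*2 = 1)
R(T, Z) = (1 + T*Z)²
1/(R(5, 212) + S(76, -14)) = 1/((1 + 5*212)² + 246) = 1/((1 + 1060)² + 246) = 1/(1061² + 246) = 1/(1125721 + 246) = 1/1125967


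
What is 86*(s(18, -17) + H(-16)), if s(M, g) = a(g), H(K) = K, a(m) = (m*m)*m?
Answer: -423894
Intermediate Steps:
a(m) = m³ (a(m) = m²*m = m³)
s(M, g) = g³
86*(s(18, -17) + H(-16)) = 86*((-17)³ - 16) = 86*(-4913 - 16) = 86*(-4929) = -423894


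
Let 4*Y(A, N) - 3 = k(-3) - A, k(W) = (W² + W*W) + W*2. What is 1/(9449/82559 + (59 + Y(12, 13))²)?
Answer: 1320944/4716003823 ≈ 0.00028010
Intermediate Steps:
k(W) = 2*W + 2*W² (k(W) = (W² + W²) + 2*W = 2*W² + 2*W = 2*W + 2*W²)
Y(A, N) = 15/4 - A/4 (Y(A, N) = ¾ + (2*(-3)*(1 - 3) - A)/4 = ¾ + (2*(-3)*(-2) - A)/4 = ¾ + (12 - A)/4 = ¾ + (3 - A/4) = 15/4 - A/4)
1/(9449/82559 + (59 + Y(12, 13))²) = 1/(9449/82559 + (59 + (15/4 - ¼*12))²) = 1/(9449*(1/82559) + (59 + (15/4 - 3))²) = 1/(9449/82559 + (59 + ¾)²) = 1/(9449/82559 + (239/4)²) = 1/(9449/82559 + 57121/16) = 1/(4716003823/1320944) = 1320944/4716003823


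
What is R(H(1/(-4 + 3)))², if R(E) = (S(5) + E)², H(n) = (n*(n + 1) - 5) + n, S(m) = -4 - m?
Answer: 50625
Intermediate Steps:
H(n) = -5 + n + n*(1 + n) (H(n) = (n*(1 + n) - 5) + n = (-5 + n*(1 + n)) + n = -5 + n + n*(1 + n))
R(E) = (-9 + E)² (R(E) = ((-4 - 1*5) + E)² = ((-4 - 5) + E)² = (-9 + E)²)
R(H(1/(-4 + 3)))² = ((-9 + (-5 + (1/(-4 + 3))² + 2/(-4 + 3)))²)² = ((-9 + (-5 + (1/(-1))² + 2/(-1)))²)² = ((-9 + (-5 + (-1)² + 2*(-1)))²)² = ((-9 + (-5 + 1 - 2))²)² = ((-9 - 6)²)² = ((-15)²)² = 225² = 50625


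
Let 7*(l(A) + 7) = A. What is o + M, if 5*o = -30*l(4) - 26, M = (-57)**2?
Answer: 114883/35 ≈ 3282.4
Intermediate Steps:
l(A) = -7 + A/7
M = 3249
o = 1168/35 (o = (-30*(-7 + (1/7)*4) - 26)/5 = (-30*(-7 + 4/7) - 26)/5 = (-30*(-45/7) - 26)/5 = (1350/7 - 26)/5 = (1/5)*(1168/7) = 1168/35 ≈ 33.371)
o + M = 1168/35 + 3249 = 114883/35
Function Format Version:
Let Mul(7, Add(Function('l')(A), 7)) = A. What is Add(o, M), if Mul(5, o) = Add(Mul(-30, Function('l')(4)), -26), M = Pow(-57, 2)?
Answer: Rational(114883, 35) ≈ 3282.4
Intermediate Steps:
Function('l')(A) = Add(-7, Mul(Rational(1, 7), A))
M = 3249
o = Rational(1168, 35) (o = Mul(Rational(1, 5), Add(Mul(-30, Add(-7, Mul(Rational(1, 7), 4))), -26)) = Mul(Rational(1, 5), Add(Mul(-30, Add(-7, Rational(4, 7))), -26)) = Mul(Rational(1, 5), Add(Mul(-30, Rational(-45, 7)), -26)) = Mul(Rational(1, 5), Add(Rational(1350, 7), -26)) = Mul(Rational(1, 5), Rational(1168, 7)) = Rational(1168, 35) ≈ 33.371)
Add(o, M) = Add(Rational(1168, 35), 3249) = Rational(114883, 35)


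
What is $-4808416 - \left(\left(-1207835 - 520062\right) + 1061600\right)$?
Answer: $-4142119$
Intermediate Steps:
$-4808416 - \left(\left(-1207835 - 520062\right) + 1061600\right) = -4808416 - \left(-1727897 + 1061600\right) = -4808416 - -666297 = -4808416 + 666297 = -4142119$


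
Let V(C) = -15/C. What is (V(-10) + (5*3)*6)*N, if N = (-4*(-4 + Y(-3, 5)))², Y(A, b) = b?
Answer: 1464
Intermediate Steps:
N = 16 (N = (-4*(-4 + 5))² = (-4*1)² = (-4)² = 16)
(V(-10) + (5*3)*6)*N = (-15/(-10) + (5*3)*6)*16 = (-15*(-⅒) + 15*6)*16 = (3/2 + 90)*16 = (183/2)*16 = 1464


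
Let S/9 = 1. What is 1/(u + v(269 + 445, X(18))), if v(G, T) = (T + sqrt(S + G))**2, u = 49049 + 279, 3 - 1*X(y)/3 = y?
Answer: 13019/676513369 + 45*sqrt(723)/1353026738 ≈ 2.0139e-5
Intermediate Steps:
S = 9 (S = 9*1 = 9)
X(y) = 9 - 3*y
u = 49328
v(G, T) = (T + sqrt(9 + G))**2
1/(u + v(269 + 445, X(18))) = 1/(49328 + ((9 - 3*18) + sqrt(9 + (269 + 445)))**2) = 1/(49328 + ((9 - 54) + sqrt(9 + 714))**2) = 1/(49328 + (-45 + sqrt(723))**2)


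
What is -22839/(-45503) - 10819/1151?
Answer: -466009268/52373953 ≈ -8.8977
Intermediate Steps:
-22839/(-45503) - 10819/1151 = -22839*(-1/45503) - 10819*1/1151 = 22839/45503 - 10819/1151 = -466009268/52373953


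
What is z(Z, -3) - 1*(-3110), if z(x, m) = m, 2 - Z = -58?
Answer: 3107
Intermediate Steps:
Z = 60 (Z = 2 - 1*(-58) = 2 + 58 = 60)
z(Z, -3) - 1*(-3110) = -3 - 1*(-3110) = -3 + 3110 = 3107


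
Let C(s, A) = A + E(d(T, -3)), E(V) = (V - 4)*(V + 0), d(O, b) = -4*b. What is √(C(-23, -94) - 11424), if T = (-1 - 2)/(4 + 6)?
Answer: I*√11422 ≈ 106.87*I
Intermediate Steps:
T = -3/10 ≈ -0.30000
E(V) = V*(-4 + V) (E(V) = (-4 + V)*V = V*(-4 + V))
C(s, A) = 96 + A (C(s, A) = A + (-4*(-3))*(-4 - 4*(-3)) = A + 12*(-4 + 12) = A + 12*8 = A + 96 = 96 + A)
√(C(-23, -94) - 11424) = √((96 - 94) - 11424) = √(2 - 11424) = √(-11422) = I*√11422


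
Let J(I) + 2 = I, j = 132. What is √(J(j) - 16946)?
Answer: 4*I*√1051 ≈ 129.68*I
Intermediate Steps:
J(I) = -2 + I
√(J(j) - 16946) = √((-2 + 132) - 16946) = √(130 - 16946) = √(-16816) = 4*I*√1051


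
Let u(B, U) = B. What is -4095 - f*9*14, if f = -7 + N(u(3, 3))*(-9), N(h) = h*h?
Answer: 6993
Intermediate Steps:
N(h) = h**2
f = -88 (f = -7 + 3**2*(-9) = -7 + 9*(-9) = -7 - 81 = -88)
-4095 - f*9*14 = -4095 - (-88)*9*14 = -4095 - (-88)*126 = -4095 - 1*(-11088) = -4095 + 11088 = 6993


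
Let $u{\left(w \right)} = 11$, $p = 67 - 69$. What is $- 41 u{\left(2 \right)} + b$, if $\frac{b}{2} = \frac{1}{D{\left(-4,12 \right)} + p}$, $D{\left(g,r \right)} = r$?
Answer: $- \frac{2254}{5} \approx -450.8$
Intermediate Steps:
$p = -2$ ($p = 67 - 69 = -2$)
$b = \frac{1}{5}$ ($b = \frac{2}{12 - 2} = \frac{2}{10} = 2 \cdot \frac{1}{10} = \frac{1}{5} \approx 0.2$)
$- 41 u{\left(2 \right)} + b = \left(-41\right) 11 + \frac{1}{5} = -451 + \frac{1}{5} = - \frac{2254}{5}$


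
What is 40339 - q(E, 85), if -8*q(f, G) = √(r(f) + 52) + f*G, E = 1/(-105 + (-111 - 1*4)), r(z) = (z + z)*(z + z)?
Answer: 14199311/352 + √629201/880 ≈ 40340.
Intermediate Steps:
r(z) = 4*z² (r(z) = (2*z)*(2*z) = 4*z²)
E = -1/220 (E = 1/(-105 + (-111 - 4)) = 1/(-105 - 115) = 1/(-220) = -1/220 ≈ -0.0045455)
q(f, G) = -√(52 + 4*f²)/8 - G*f/8 (q(f, G) = -(√(4*f² + 52) + f*G)/8 = -(√(52 + 4*f²) + G*f)/8 = -√(52 + 4*f²)/8 - G*f/8)
40339 - q(E, 85) = 40339 - (-√(13 + (-1/220)²)/4 - ⅛*85*(-1/220)) = 40339 - (-√(13 + 1/48400)/4 + 17/352) = 40339 - (-√629201/880 + 17/352) = 40339 - (17/352 - √629201/880) = 40339 + (-17/352 + √629201/880) = 14199311/352 + √629201/880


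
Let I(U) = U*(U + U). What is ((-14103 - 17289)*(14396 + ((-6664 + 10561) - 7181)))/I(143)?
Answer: -174413952/20449 ≈ -8529.2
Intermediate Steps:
I(U) = 2*U² (I(U) = U*(2*U) = 2*U²)
((-14103 - 17289)*(14396 + ((-6664 + 10561) - 7181)))/I(143) = ((-14103 - 17289)*(14396 + ((-6664 + 10561) - 7181)))/((2*143²)) = (-31392*(14396 + (3897 - 7181)))/((2*20449)) = -31392*(14396 - 3284)/40898 = -31392*11112*(1/40898) = -348827904*1/40898 = -174413952/20449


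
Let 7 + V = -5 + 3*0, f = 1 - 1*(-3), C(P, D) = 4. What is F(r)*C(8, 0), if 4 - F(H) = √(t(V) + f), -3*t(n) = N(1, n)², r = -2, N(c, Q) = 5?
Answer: 16 - 4*I*√39/3 ≈ 16.0 - 8.3267*I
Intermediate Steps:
f = 4 (f = 1 + 3 = 4)
V = -12 (V = -7 + (-5 + 3*0) = -7 + (-5 + 0) = -7 - 5 = -12)
t(n) = -25/3 (t(n) = -⅓*5² = -⅓*25 = -25/3)
F(H) = 4 - I*√39/3 (F(H) = 4 - √(-25/3 + 4) = 4 - √(-13/3) = 4 - I*√39/3)
F(r)*C(8, 0) = (4 - I*√39/3)*4 = 16 - 4*I*√39/3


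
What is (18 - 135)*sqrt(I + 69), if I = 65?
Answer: -117*sqrt(134) ≈ -1354.4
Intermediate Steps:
(18 - 135)*sqrt(I + 69) = (18 - 135)*sqrt(65 + 69) = -117*sqrt(134)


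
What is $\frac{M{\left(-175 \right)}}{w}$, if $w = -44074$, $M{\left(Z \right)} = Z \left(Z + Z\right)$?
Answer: $- \frac{30625}{22037} \approx -1.3897$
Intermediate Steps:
$M{\left(Z \right)} = 2 Z^{2}$ ($M{\left(Z \right)} = Z 2 Z = 2 Z^{2}$)
$\frac{M{\left(-175 \right)}}{w} = \frac{2 \left(-175\right)^{2}}{-44074} = 2 \cdot 30625 \left(- \frac{1}{44074}\right) = 61250 \left(- \frac{1}{44074}\right) = - \frac{30625}{22037}$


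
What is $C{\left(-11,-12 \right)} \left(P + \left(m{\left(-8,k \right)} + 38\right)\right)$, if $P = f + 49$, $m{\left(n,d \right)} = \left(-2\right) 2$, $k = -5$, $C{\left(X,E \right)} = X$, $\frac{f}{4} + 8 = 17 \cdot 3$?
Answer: $-2805$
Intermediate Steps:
$f = 172$ ($f = -32 + 4 \cdot 17 \cdot 3 = -32 + 4 \cdot 51 = -32 + 204 = 172$)
$m{\left(n,d \right)} = -4$
$P = 221$ ($P = 172 + 49 = 221$)
$C{\left(-11,-12 \right)} \left(P + \left(m{\left(-8,k \right)} + 38\right)\right) = - 11 \left(221 + \left(-4 + 38\right)\right) = - 11 \left(221 + 34\right) = \left(-11\right) 255 = -2805$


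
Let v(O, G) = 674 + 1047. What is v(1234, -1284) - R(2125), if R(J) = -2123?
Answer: 3844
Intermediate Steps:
v(O, G) = 1721
v(1234, -1284) - R(2125) = 1721 - 1*(-2123) = 1721 + 2123 = 3844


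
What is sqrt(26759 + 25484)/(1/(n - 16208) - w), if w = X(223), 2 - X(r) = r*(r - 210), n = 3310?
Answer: 12898*sqrt(52243)/37365505 ≈ 0.078898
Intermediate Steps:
X(r) = 2 - r*(-210 + r) (X(r) = 2 - r*(r - 210) = 2 - r*(-210 + r))
w = -2897 (w = 2 - 1*223**2 + 210*223 = 2 - 1*49729 + 46830 = 2 - 49729 + 46830 = -2897)
sqrt(26759 + 25484)/(1/(n - 16208) - w) = sqrt(26759 + 25484)/(1/(3310 - 16208) - 1*(-2897)) = sqrt(52243)/(1/(-12898) + 2897) = sqrt(52243)/(-1/12898 + 2897) = sqrt(52243)/(37365505/12898) = sqrt(52243)*(12898/37365505) = 12898*sqrt(52243)/37365505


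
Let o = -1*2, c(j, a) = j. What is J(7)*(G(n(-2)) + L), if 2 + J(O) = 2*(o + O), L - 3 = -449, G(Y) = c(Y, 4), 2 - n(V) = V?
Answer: -3536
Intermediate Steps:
n(V) = 2 - V
o = -2
G(Y) = Y
L = -446 (L = 3 - 449 = -446)
J(O) = -6 + 2*O (J(O) = -2 + 2*(-2 + O) = -2 + (-4 + 2*O) = -6 + 2*O)
J(7)*(G(n(-2)) + L) = (-6 + 2*7)*((2 - 1*(-2)) - 446) = (-6 + 14)*((2 + 2) - 446) = 8*(4 - 446) = 8*(-442) = -3536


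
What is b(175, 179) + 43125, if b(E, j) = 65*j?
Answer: 54760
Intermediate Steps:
b(175, 179) + 43125 = 65*179 + 43125 = 11635 + 43125 = 54760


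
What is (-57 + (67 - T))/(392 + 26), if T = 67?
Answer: -3/22 ≈ -0.13636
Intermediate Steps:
(-57 + (67 - T))/(392 + 26) = (-57 + (67 - 1*67))/(392 + 26) = (-57 + (67 - 67))/418 = (-57 + 0)*(1/418) = -57*1/418 = -3/22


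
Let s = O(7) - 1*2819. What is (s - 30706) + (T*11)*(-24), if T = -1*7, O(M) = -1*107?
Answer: -31784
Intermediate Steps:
O(M) = -107
s = -2926 (s = -107 - 1*2819 = -107 - 2819 = -2926)
T = -7
(s - 30706) + (T*11)*(-24) = (-2926 - 30706) - 7*11*(-24) = -33632 - 77*(-24) = -33632 + 1848 = -31784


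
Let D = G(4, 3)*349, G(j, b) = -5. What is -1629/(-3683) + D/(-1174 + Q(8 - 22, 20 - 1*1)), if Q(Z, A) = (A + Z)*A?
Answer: 8184526/3973957 ≈ 2.0595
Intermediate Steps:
D = -1745 (D = -5*349 = -1745)
Q(Z, A) = A*(A + Z)
-1629/(-3683) + D/(-1174 + Q(8 - 22, 20 - 1*1)) = -1629/(-3683) - 1745/(-1174 + (20 - 1*1)*((20 - 1*1) + (8 - 22))) = -1629*(-1/3683) - 1745/(-1174 + (20 - 1)*((20 - 1) - 14)) = 1629/3683 - 1745/(-1174 + 19*(19 - 14)) = 1629/3683 - 1745/(-1174 + 19*5) = 1629/3683 - 1745/(-1174 + 95) = 1629/3683 - 1745/(-1079) = 1629/3683 - 1745*(-1/1079) = 1629/3683 + 1745/1079 = 8184526/3973957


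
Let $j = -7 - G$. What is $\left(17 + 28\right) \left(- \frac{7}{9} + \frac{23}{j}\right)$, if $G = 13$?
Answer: $- \frac{347}{4} \approx -86.75$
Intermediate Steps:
$j = -20$ ($j = -7 - 13 = -20$)
$\left(17 + 28\right) \left(- \frac{7}{9} + \frac{23}{j}\right) = \left(17 + 28\right) \left(- \frac{7}{9} + \frac{23}{-20}\right) = 45 \left(\left(-7\right) \frac{1}{9} + 23 \left(- \frac{1}{20}\right)\right) = 45 \left(- \frac{7}{9} - \frac{23}{20}\right) = 45 \left(- \frac{347}{180}\right) = - \frac{347}{4}$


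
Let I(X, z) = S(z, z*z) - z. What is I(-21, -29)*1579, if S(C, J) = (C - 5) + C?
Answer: -53686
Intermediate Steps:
S(C, J) = -5 + 2*C (S(C, J) = (-5 + C) + C = -5 + 2*C)
I(X, z) = -5 + z (I(X, z) = (-5 + 2*z) - z = -5 + z)
I(-21, -29)*1579 = (-5 - 29)*1579 = -34*1579 = -53686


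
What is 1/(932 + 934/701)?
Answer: 701/654266 ≈ 0.0010714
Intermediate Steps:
1/(932 + 934/701) = 1/(654266/701) = 701/654266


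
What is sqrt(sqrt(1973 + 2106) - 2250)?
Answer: sqrt(-2250 + sqrt(4079)) ≈ 46.756*I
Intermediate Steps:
sqrt(sqrt(1973 + 2106) - 2250) = sqrt(sqrt(4079) - 2250) = sqrt(-2250 + sqrt(4079))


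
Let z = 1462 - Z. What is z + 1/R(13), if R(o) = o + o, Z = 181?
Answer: 33307/26 ≈ 1281.0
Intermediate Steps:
R(o) = 2*o
z = 1281 (z = 1462 - 1*181 = 1462 - 181 = 1281)
z + 1/R(13) = 1281 + 1/(2*13) = 1281 + 1/26 = 33307/26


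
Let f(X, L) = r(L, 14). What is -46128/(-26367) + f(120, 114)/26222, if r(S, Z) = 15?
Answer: 403321307/230465158 ≈ 1.7500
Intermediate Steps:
f(X, L) = 15
-46128/(-26367) + f(120, 114)/26222 = -46128/(-26367) + 15/26222 = -46128*(-1/26367) + 15*(1/26222) = 15376/8789 + 15/26222 = 403321307/230465158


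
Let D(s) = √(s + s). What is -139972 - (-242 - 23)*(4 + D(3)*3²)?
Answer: -138912 + 2385*√6 ≈ -1.3307e+5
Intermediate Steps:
D(s) = √2*√s (D(s) = √(2*s) = √2*√s)
-139972 - (-242 - 23)*(4 + D(3)*3²) = -139972 - (-242 - 23)*(4 + (√2*√3)*3²) = -139972 - (-265)*(4 + √6*9) = -139972 - (-265)*(4 + 9*√6) = -139972 - (-1060 - 2385*√6) = -139972 + (1060 + 2385*√6) = -138912 + 2385*√6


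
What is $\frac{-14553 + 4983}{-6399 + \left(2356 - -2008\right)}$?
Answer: $\frac{174}{37} \approx 4.7027$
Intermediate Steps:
$\frac{-14553 + 4983}{-6399 + \left(2356 - -2008\right)} = - \frac{9570}{-6399 + \left(2356 + 2008\right)} = - \frac{9570}{-6399 + 4364} = - \frac{9570}{-2035} = \left(-9570\right) \left(- \frac{1}{2035}\right) = \frac{174}{37}$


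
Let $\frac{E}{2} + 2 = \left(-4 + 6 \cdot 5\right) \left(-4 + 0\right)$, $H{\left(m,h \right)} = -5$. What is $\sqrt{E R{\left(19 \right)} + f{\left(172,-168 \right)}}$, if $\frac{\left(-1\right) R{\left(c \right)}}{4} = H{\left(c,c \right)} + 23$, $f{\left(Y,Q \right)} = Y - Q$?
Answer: $2 \sqrt{3901} \approx 124.92$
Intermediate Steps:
$E = -212$ ($E = -4 + 2 \left(-4 + 6 \cdot 5\right) \left(-4 + 0\right) = -4 + 2 \left(-4 + 30\right) \left(-4\right) = -4 + 2 \cdot 26 \left(-4\right) = -4 + 2 \left(-104\right) = -4 - 208 = -212$)
$R{\left(c \right)} = -72$ ($R{\left(c \right)} = - 4 \left(-5 + 23\right) = \left(-4\right) 18 = -72$)
$\sqrt{E R{\left(19 \right)} + f{\left(172,-168 \right)}} = \sqrt{\left(-212\right) \left(-72\right) + \left(172 - -168\right)} = \sqrt{15264 + \left(172 + 168\right)} = \sqrt{15264 + 340} = \sqrt{15604} = 2 \sqrt{3901}$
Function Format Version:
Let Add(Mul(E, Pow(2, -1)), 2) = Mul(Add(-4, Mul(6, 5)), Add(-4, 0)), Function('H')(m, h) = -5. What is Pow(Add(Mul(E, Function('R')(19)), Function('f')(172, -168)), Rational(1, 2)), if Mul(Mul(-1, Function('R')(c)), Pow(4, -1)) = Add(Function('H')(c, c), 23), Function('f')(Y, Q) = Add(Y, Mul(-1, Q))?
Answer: Mul(2, Pow(3901, Rational(1, 2))) ≈ 124.92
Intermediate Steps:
E = -212 (E = Add(-4, Mul(2, Mul(Add(-4, Mul(6, 5)), Add(-4, 0)))) = Add(-4, Mul(2, Mul(Add(-4, 30), -4))) = Add(-4, Mul(2, Mul(26, -4))) = Add(-4, Mul(2, -104)) = Add(-4, -208) = -212)
Function('R')(c) = -72 (Function('R')(c) = Mul(-4, Add(-5, 23)) = Mul(-4, 18) = -72)
Pow(Add(Mul(E, Function('R')(19)), Function('f')(172, -168)), Rational(1, 2)) = Pow(Add(Mul(-212, -72), Add(172, Mul(-1, -168))), Rational(1, 2)) = Pow(Add(15264, Add(172, 168)), Rational(1, 2)) = Pow(Add(15264, 340), Rational(1, 2)) = Pow(15604, Rational(1, 2)) = Mul(2, Pow(3901, Rational(1, 2)))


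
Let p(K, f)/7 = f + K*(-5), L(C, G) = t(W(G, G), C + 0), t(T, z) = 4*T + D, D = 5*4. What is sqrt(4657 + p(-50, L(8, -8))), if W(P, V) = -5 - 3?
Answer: sqrt(6323) ≈ 79.517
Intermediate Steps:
D = 20
W(P, V) = -8
t(T, z) = 20 + 4*T (t(T, z) = 4*T + 20 = 20 + 4*T)
L(C, G) = -12 (L(C, G) = 20 + 4*(-8) = 20 - 32 = -12)
p(K, f) = -35*K + 7*f (p(K, f) = 7*(f + K*(-5)) = 7*(f - 5*K) = -35*K + 7*f)
sqrt(4657 + p(-50, L(8, -8))) = sqrt(4657 + (-35*(-50) + 7*(-12))) = sqrt(4657 + (1750 - 84)) = sqrt(4657 + 1666) = sqrt(6323)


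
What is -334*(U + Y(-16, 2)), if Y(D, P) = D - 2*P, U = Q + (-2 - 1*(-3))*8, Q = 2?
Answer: 3340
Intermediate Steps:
U = 10 (U = 2 + (-2 - 1*(-3))*8 = 2 + (-2 + 3)*8 = 2 + 1*8 = 2 + 8 = 10)
-334*(U + Y(-16, 2)) = -334*(10 + (-16 - 2*2)) = -334*(10 + (-16 - 4)) = -334*(10 - 20) = -334*(-10) = 3340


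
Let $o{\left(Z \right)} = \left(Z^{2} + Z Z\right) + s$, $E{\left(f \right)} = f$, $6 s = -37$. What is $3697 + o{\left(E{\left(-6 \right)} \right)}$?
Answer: $\frac{22577}{6} \approx 3762.8$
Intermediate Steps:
$s = - \frac{37}{6}$ ($s = \frac{1}{6} \left(-37\right) = - \frac{37}{6} \approx -6.1667$)
$o{\left(Z \right)} = - \frac{37}{6} + 2 Z^{2}$ ($o{\left(Z \right)} = \left(Z^{2} + Z Z\right) - \frac{37}{6} = \left(Z^{2} + Z^{2}\right) - \frac{37}{6} = 2 Z^{2} - \frac{37}{6} = - \frac{37}{6} + 2 Z^{2}$)
$3697 + o{\left(E{\left(-6 \right)} \right)} = 3697 - \left(\frac{37}{6} - 2 \left(-6\right)^{2}\right) = 3697 + \left(- \frac{37}{6} + 2 \cdot 36\right) = 3697 + \left(- \frac{37}{6} + 72\right) = 3697 + \frac{395}{6} = \frac{22577}{6}$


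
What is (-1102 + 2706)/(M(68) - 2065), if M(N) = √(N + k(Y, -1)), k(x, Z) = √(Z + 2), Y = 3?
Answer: -828065/1066039 - 401*√69/1066039 ≈ -0.77989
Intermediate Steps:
k(x, Z) = √(2 + Z)
M(N) = √(1 + N) (M(N) = √(N + √(2 - 1)) = √(N + √1) = √(N + 1) = √(1 + N))
(-1102 + 2706)/(M(68) - 2065) = (-1102 + 2706)/(√(1 + 68) - 2065) = 1604/(√69 - 2065) = 1604/(-2065 + √69)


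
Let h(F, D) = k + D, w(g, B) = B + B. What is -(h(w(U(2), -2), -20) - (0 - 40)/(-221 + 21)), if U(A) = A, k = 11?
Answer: 46/5 ≈ 9.2000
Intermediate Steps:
w(g, B) = 2*B
h(F, D) = 11 + D
-(h(w(U(2), -2), -20) - (0 - 40)/(-221 + 21)) = -((11 - 20) - (0 - 40)/(-221 + 21)) = -(-9 - (-40)/(-200)) = -(-9 - (-40)*(-1)/200) = -(-9 - 1*⅕) = -(-9 - ⅕) = -1*(-46/5) = 46/5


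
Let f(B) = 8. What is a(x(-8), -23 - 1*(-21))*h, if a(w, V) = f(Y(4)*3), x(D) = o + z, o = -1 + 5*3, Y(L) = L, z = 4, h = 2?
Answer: 16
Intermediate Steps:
o = 14 (o = -1 + 15 = 14)
x(D) = 18 (x(D) = 14 + 4 = 18)
a(w, V) = 8
a(x(-8), -23 - 1*(-21))*h = 8*2 = 16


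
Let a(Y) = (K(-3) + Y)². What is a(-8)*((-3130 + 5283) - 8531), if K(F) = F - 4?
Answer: -1435050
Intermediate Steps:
K(F) = -4 + F
a(Y) = (-7 + Y)² (a(Y) = ((-4 - 3) + Y)² = (-7 + Y)²)
a(-8)*((-3130 + 5283) - 8531) = (-7 - 8)²*((-3130 + 5283) - 8531) = (-15)²*(2153 - 8531) = 225*(-6378) = -1435050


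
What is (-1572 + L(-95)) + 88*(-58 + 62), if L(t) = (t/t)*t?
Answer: -1315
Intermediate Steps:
L(t) = t (L(t) = 1*t = t)
(-1572 + L(-95)) + 88*(-58 + 62) = (-1572 - 95) + 88*(-58 + 62) = -1667 + 88*4 = -1667 + 352 = -1315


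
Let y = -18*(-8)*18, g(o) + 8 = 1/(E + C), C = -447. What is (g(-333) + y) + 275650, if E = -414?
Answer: 239559473/861 ≈ 2.7823e+5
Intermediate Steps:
g(o) = -6889/861 (g(o) = -8 + 1/(-414 - 447) = -8 + 1/(-861) = -8 - 1/861 = -6889/861)
y = 2592 (y = 144*18 = 2592)
(g(-333) + y) + 275650 = (-6889/861 + 2592) + 275650 = 2224823/861 + 275650 = 239559473/861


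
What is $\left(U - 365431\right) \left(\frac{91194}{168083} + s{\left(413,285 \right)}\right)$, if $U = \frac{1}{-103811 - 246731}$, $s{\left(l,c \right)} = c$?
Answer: $- \frac{6148088015440030947}{58920150986} \approx -1.0435 \cdot 10^{8}$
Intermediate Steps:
$U = - \frac{1}{350542}$ ($U = \frac{1}{-350542} = - \frac{1}{350542} \approx -2.8527 \cdot 10^{-6}$)
$\left(U - 365431\right) \left(\frac{91194}{168083} + s{\left(413,285 \right)}\right) = \left(- \frac{1}{350542} - 365431\right) \left(\frac{91194}{168083} + 285\right) = - \frac{128098913603 \left(91194 \cdot \frac{1}{168083} + 285\right)}{350542} = - \frac{128098913603 \left(\frac{91194}{168083} + 285\right)}{350542} = \left(- \frac{128098913603}{350542}\right) \frac{47994849}{168083} = - \frac{6148088015440030947}{58920150986}$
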